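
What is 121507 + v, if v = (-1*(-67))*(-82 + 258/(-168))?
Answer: 3245483/28 ≈ 1.1591e+5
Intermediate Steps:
v = -156713/28 (v = 67*(-82 + 258*(-1/168)) = 67*(-82 - 43/28) = 67*(-2339/28) = -156713/28 ≈ -5596.9)
121507 + v = 121507 - 156713/28 = 3245483/28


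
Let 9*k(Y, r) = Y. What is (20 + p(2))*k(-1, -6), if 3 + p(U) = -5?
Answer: -4/3 ≈ -1.3333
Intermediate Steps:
k(Y, r) = Y/9
p(U) = -8 (p(U) = -3 - 5 = -8)
(20 + p(2))*k(-1, -6) = (20 - 8)*((⅑)*(-1)) = 12*(-⅑) = -4/3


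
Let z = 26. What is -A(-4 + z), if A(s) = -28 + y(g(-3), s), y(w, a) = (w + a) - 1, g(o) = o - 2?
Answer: 12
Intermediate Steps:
g(o) = -2 + o
y(w, a) = -1 + a + w (y(w, a) = (a + w) - 1 = -1 + a + w)
A(s) = -34 + s (A(s) = -28 + (-1 + s + (-2 - 3)) = -28 + (-1 + s - 5) = -28 + (-6 + s) = -34 + s)
-A(-4 + z) = -(-34 + (-4 + 26)) = -(-34 + 22) = -1*(-12) = 12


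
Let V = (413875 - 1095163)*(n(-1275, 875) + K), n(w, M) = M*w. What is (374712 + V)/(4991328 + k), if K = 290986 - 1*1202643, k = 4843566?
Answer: 76731292996/546383 ≈ 1.4044e+5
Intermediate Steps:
K = -911657 (K = 290986 - 1202643 = -911657)
V = 1381162899216 (V = (413875 - 1095163)*(875*(-1275) - 911657) = -681288*(-1115625 - 911657) = -681288*(-2027282) = 1381162899216)
(374712 + V)/(4991328 + k) = (374712 + 1381162899216)/(4991328 + 4843566) = 1381163273928/9834894 = 1381163273928*(1/9834894) = 76731292996/546383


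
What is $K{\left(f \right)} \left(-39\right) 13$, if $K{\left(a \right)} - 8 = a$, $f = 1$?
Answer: $-4563$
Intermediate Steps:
$K{\left(a \right)} = 8 + a$
$K{\left(f \right)} \left(-39\right) 13 = \left(8 + 1\right) \left(-39\right) 13 = 9 \left(-39\right) 13 = \left(-351\right) 13 = -4563$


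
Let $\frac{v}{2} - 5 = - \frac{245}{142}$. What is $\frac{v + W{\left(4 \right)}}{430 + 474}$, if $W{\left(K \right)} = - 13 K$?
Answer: $- \frac{3227}{64184} \approx -0.050277$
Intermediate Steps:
$v = \frac{465}{71}$ ($v = 10 + 2 \left(- \frac{245}{142}\right) = 10 - \frac{245}{71} = \frac{465}{71} \approx 6.5493$)
$\frac{v + W{\left(4 \right)}}{430 + 474} = \frac{\frac{465}{71} - 52}{430 + 474} = \frac{\frac{465}{71} - 52}{904} = \left(- \frac{3227}{71}\right) \frac{1}{904} = - \frac{3227}{64184}$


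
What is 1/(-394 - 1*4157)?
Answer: -1/4551 ≈ -0.00021973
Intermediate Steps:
1/(-394 - 1*4157) = 1/(-394 - 4157) = 1/(-4551) = -1/4551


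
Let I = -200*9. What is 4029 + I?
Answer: 2229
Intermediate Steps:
I = -1800
4029 + I = 4029 - 1800 = 2229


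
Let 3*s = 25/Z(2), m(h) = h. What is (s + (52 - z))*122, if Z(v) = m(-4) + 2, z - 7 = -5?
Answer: 16775/3 ≈ 5591.7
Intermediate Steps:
z = 2 (z = 7 - 5 = 2)
Z(v) = -2 (Z(v) = -4 + 2 = -2)
s = -25/6 (s = (25/(-2))/3 = (25*(-1/2))/3 = (1/3)*(-25/2) = -25/6 ≈ -4.1667)
(s + (52 - z))*122 = (-25/6 + (52 - 1*2))*122 = (-25/6 + (52 - 2))*122 = (-25/6 + 50)*122 = (275/6)*122 = 16775/3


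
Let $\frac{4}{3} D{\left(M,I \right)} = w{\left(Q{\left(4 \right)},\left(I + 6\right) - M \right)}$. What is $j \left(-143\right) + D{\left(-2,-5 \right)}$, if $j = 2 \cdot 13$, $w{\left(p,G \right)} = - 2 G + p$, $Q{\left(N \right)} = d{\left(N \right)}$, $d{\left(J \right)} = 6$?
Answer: $-3718$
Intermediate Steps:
$Q{\left(N \right)} = 6$
$w{\left(p,G \right)} = p - 2 G$
$D{\left(M,I \right)} = - \frac{9}{2} - \frac{3 I}{2} + \frac{3 M}{2}$ ($D{\left(M,I \right)} = \frac{3 \left(6 - 2 \left(\left(I + 6\right) - M\right)\right)}{4} = \frac{3 \left(6 - 2 \left(\left(6 + I\right) - M\right)\right)}{4} = \frac{3 \left(6 - 2 \left(6 + I - M\right)\right)}{4} = \frac{3 \left(6 - \left(12 - 2 M + 2 I\right)\right)}{4} = \frac{3 \left(-6 - 2 I + 2 M\right)}{4} = - \frac{9}{2} - \frac{3 I}{2} + \frac{3 M}{2}$)
$j = 26$
$j \left(-143\right) + D{\left(-2,-5 \right)} = 26 \left(-143\right) - 0 = -3718 - 0 = -3718 + 0 = -3718$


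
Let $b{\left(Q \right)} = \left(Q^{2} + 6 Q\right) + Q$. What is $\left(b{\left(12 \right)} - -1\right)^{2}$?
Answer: $52441$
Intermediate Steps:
$b{\left(Q \right)} = Q^{2} + 7 Q$
$\left(b{\left(12 \right)} - -1\right)^{2} = \left(12 \left(7 + 12\right) - -1\right)^{2} = \left(12 \cdot 19 + \left(-71 + 72\right)\right)^{2} = \left(228 + 1\right)^{2} = 229^{2} = 52441$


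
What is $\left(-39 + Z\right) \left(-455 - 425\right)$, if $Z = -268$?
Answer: $270160$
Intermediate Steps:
$\left(-39 + Z\right) \left(-455 - 425\right) = \left(-39 - 268\right) \left(-455 - 425\right) = \left(-307\right) \left(-880\right) = 270160$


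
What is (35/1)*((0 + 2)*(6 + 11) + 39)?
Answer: 2555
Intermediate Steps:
(35/1)*((0 + 2)*(6 + 11) + 39) = (35*1)*(2*17 + 39) = 35*(34 + 39) = 35*73 = 2555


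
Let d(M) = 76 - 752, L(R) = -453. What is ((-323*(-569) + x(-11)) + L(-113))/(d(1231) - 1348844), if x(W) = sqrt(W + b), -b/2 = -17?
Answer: -91667/674760 - sqrt(23)/1349520 ≈ -0.13585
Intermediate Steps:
b = 34 (b = -2*(-17) = 34)
d(M) = -676
x(W) = sqrt(34 + W) (x(W) = sqrt(W + 34) = sqrt(34 + W))
((-323*(-569) + x(-11)) + L(-113))/(d(1231) - 1348844) = ((-323*(-569) + sqrt(34 - 11)) - 453)/(-676 - 1348844) = ((183787 + sqrt(23)) - 453)/(-1349520) = (183334 + sqrt(23))*(-1/1349520) = -91667/674760 - sqrt(23)/1349520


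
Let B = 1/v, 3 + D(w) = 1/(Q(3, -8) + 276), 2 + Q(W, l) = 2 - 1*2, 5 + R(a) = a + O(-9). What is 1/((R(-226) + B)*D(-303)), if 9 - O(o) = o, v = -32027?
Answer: 4387699/2800329196 ≈ 0.0015669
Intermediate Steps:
O(o) = 9 - o
R(a) = 13 + a (R(a) = -5 + (a + (9 - 1*(-9))) = -5 + (a + (9 + 9)) = -5 + (a + 18) = -5 + (18 + a) = 13 + a)
Q(W, l) = -2 (Q(W, l) = -2 + (2 - 1*2) = -2 + (2 - 2) = -2 + 0 = -2)
D(w) = -821/274 (D(w) = -3 + 1/(-2 + 276) = -3 + 1/274 = -821/274)
B = -1/32027 (B = 1/(-32027) = -1/32027 ≈ -3.1224e-5)
1/((R(-226) + B)*D(-303)) = 1/(((13 - 226) - 1/32027)*(-821/274)) = -274/821/(-213 - 1/32027) = -274/821/(-6821752/32027) = -32027/6821752*(-274/821) = 4387699/2800329196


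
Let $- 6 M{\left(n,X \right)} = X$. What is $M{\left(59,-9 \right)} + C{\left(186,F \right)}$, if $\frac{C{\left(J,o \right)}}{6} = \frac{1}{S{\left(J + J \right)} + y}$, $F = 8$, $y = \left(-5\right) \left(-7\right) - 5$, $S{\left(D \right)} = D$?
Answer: $\frac{203}{134} \approx 1.5149$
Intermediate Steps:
$M{\left(n,X \right)} = - \frac{X}{6}$
$y = 30$ ($y = 35 - 5 = 30$)
$C{\left(J,o \right)} = \frac{6}{30 + 2 J}$ ($C{\left(J,o \right)} = \frac{6}{\left(J + J\right) + 30} = \frac{6}{2 J + 30} = \frac{6}{30 + 2 J}$)
$M{\left(59,-9 \right)} + C{\left(186,F \right)} = \left(- \frac{1}{6}\right) \left(-9\right) + \frac{3}{15 + 186} = \frac{3}{2} + \frac{3}{201} = \frac{3}{2} + 3 \cdot \frac{1}{201} = \frac{3}{2} + \frac{1}{67} = \frac{203}{134}$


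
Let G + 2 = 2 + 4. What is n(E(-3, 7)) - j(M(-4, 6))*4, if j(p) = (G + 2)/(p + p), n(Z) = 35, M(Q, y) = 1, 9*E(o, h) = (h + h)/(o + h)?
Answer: 23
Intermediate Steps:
E(o, h) = 2*h/(9*(h + o)) (E(o, h) = ((h + h)/(o + h))/9 = ((2*h)/(h + o))/9 = (2*h/(h + o))/9 = 2*h/(9*(h + o)))
G = 4 (G = -2 + (2 + 4) = -2 + 6 = 4)
j(p) = 3/p (j(p) = (4 + 2)/(p + p) = 6/((2*p)) = 6*(1/(2*p)) = 3/p)
n(E(-3, 7)) - j(M(-4, 6))*4 = 35 - 3/1*4 = 35 - 3*1*4 = 35 - 3*4 = 35 - 1*12 = 35 - 12 = 23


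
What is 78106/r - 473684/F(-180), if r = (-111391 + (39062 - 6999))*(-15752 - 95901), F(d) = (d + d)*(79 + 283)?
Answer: 131110264183993/36070984401840 ≈ 3.6348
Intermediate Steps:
F(d) = 724*d (F(d) = (2*d)*362 = 724*d)
r = 8857209184 (r = (-111391 + 32063)*(-111653) = -79328*(-111653) = 8857209184)
78106/r - 473684/F(-180) = 78106/8857209184 - 473684/(724*(-180)) = 78106*(1/8857209184) - 473684/(-130320) = 39053/4428604592 - 473684*(-1/130320) = 39053/4428604592 + 118421/32580 = 131110264183993/36070984401840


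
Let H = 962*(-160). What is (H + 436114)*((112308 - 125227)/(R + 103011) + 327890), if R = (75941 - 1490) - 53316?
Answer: 522138671382367/5643 ≈ 9.2529e+10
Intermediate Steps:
R = 21135 (R = 74451 - 53316 = 21135)
H = -153920
(H + 436114)*((112308 - 125227)/(R + 103011) + 327890) = (-153920 + 436114)*((112308 - 125227)/(21135 + 103011) + 327890) = 282194*(-12919/124146 + 327890) = 282194*(40706219021/124146) = 522138671382367/5643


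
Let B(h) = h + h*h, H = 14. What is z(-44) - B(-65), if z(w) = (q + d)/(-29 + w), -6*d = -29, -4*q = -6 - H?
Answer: -1822139/438 ≈ -4160.1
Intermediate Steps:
q = 5 (q = -(-6 - 1*14)/4 = -(-6 - 14)/4 = -1/4*(-20) = 5)
d = 29/6 (d = -1/6*(-29) = 29/6 ≈ 4.8333)
B(h) = h + h**2
z(w) = 59/(6*(-29 + w)) (z(w) = (5 + 29/6)/(-29 + w) = 59/(6*(-29 + w)))
z(-44) - B(-65) = 59/(6*(-29 - 44)) - (-65)*(1 - 65) = (59/6)/(-73) - (-65)*(-64) = (59/6)*(-1/73) - 1*4160 = -59/438 - 4160 = -1822139/438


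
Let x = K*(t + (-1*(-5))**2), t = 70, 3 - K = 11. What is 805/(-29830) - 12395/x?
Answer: 388559/23864 ≈ 16.282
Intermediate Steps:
K = -8 (K = 3 - 1*11 = 3 - 11 = -8)
x = -760 (x = -8*(70 + (-1*(-5))**2) = -8*(70 + 5**2) = -8*(70 + 25) = -8*95 = -760)
805/(-29830) - 12395/x = 805/(-29830) - 12395/(-760) = 805*(-1/29830) - 12395*(-1/760) = -161/5966 + 2479/152 = 388559/23864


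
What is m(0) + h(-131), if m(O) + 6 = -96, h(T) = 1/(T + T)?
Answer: -26725/262 ≈ -102.00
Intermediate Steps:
h(T) = 1/(2*T)
m(O) = -102 (m(O) = -6 - 96 = -102)
m(0) + h(-131) = -102 + (1/2)/(-131) = -102 + (1/2)*(-1/131) = -102 - 1/262 = -26725/262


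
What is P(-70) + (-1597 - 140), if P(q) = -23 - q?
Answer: -1690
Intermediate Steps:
P(-70) + (-1597 - 140) = (-23 - 1*(-70)) + (-1597 - 140) = (-23 + 70) - 1737 = 47 - 1737 = -1690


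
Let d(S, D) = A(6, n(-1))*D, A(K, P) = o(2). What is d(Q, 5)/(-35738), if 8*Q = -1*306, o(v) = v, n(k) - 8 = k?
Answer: -5/17869 ≈ -0.00027981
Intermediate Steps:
n(k) = 8 + k
Q = -153/4 (Q = (-1*306)/8 = (⅛)*(-306) = -153/4 ≈ -38.250)
A(K, P) = 2
d(S, D) = 2*D
d(Q, 5)/(-35738) = (2*5)/(-35738) = 10*(-1/35738) = -5/17869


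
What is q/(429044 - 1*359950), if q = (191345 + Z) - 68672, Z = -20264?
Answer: 102409/69094 ≈ 1.4822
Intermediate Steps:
q = 102409 (q = (191345 - 20264) - 68672 = 171081 - 68672 = 102409)
q/(429044 - 1*359950) = 102409/(429044 - 1*359950) = 102409/(429044 - 359950) = 102409/69094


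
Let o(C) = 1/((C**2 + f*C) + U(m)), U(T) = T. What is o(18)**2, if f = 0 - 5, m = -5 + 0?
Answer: 1/52441 ≈ 1.9069e-5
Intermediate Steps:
m = -5
f = -5
o(C) = 1/(-5 + C**2 - 5*C) (o(C) = 1/((C**2 - 5*C) - 5) = 1/(-5 + C**2 - 5*C))
o(18)**2 = (1/(-5 + 18**2 - 5*18))**2 = (1/(-5 + 324 - 90))**2 = (1/229)**2 = 1/52441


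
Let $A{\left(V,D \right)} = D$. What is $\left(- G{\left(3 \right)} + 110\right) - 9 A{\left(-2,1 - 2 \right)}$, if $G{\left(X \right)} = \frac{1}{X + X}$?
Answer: $\frac{713}{6} \approx 118.83$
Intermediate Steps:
$G{\left(X \right)} = \frac{1}{2 X}$
$\left(- G{\left(3 \right)} + 110\right) - 9 A{\left(-2,1 - 2 \right)} = \left(- \frac{1}{2 \cdot 3} + 110\right) - 9 \left(1 - 2\right) = \left(\left(-1\right) \frac{1}{6} + 110\right) - -9 = \left(- \frac{1}{6} + 110\right) + 9 = \frac{659}{6} + 9 = \frac{713}{6}$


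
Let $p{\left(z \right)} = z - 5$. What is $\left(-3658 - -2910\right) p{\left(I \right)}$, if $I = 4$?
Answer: $748$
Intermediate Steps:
$p{\left(z \right)} = -5 + z$ ($p{\left(z \right)} = z - 5 = -5 + z$)
$\left(-3658 - -2910\right) p{\left(I \right)} = \left(-3658 - -2910\right) \left(-5 + 4\right) = \left(-3658 + 2910\right) \left(-1\right) = \left(-748\right) \left(-1\right) = 748$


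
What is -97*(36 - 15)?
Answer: -2037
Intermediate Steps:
-97*(36 - 15) = -97*21 = -2037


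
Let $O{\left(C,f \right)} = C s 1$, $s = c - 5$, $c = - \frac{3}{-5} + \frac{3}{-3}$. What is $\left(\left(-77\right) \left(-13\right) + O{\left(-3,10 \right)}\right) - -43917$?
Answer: $\frac{224671}{5} \approx 44934.0$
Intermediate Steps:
$c = - \frac{2}{5}$ ($c = \left(-3\right) \left(- \frac{1}{5}\right) + 3 \left(- \frac{1}{3}\right) = \frac{3}{5} - 1 = - \frac{2}{5} \approx -0.4$)
$s = - \frac{27}{5}$ ($s = - \frac{2}{5} - 5 = - \frac{27}{5} \approx -5.4$)
$O{\left(C,f \right)} = - \frac{27 C}{5}$ ($O{\left(C,f \right)} = C \left(- \frac{27}{5}\right) 1 = - \frac{27 C}{5} \cdot 1 = - \frac{27 C}{5}$)
$\left(\left(-77\right) \left(-13\right) + O{\left(-3,10 \right)}\right) - -43917 = \left(\left(-77\right) \left(-13\right) - - \frac{81}{5}\right) - -43917 = \left(1001 + \frac{81}{5}\right) + 43917 = \frac{5086}{5} + 43917 = \frac{224671}{5}$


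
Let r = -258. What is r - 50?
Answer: -308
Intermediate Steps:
r - 50 = -258 - 50 = -308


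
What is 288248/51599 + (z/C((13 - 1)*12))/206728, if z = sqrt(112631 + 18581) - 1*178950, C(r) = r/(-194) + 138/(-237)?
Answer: 13511701133755/2165392488616 - 7663*sqrt(32803)/1049144600 ≈ 6.2385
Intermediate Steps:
C(r) = -46/79 - r/194 (C(r) = r*(-1/194) + 138*(-1/237) = -r/194 - 46/79 = -46/79 - r/194)
z = -178950 + 2*sqrt(32803) (z = sqrt(131212) - 178950 = 2*sqrt(32803) - 178950 = -178950 + 2*sqrt(32803) ≈ -1.7859e+5)
288248/51599 + (z/C((13 - 1)*12))/206728 = 288248/51599 + ((-178950 + 2*sqrt(32803))/(-46/79 - (13 - 1)*12/194))/206728 = 288248*(1/51599) + ((-178950 + 2*sqrt(32803))/(-46/79 - 6*12/97))*(1/206728) = 288248/51599 + ((-178950 + 2*sqrt(32803))/(-46/79 - 1/194*144))*(1/206728) = 288248/51599 + ((-178950 + 2*sqrt(32803))/(-46/79 - 72/97))*(1/206728) = 288248/51599 + ((-178950 + 2*sqrt(32803))/(-10150/7663))*(1/206728) = 288248/51599 + ((-178950 + 2*sqrt(32803))*(-7663/10150))*(1/206728) = 288248/51599 + (27425877/203 - 7663*sqrt(32803)/5075)*(1/206728) = 288248/51599 + (27425877/41965784 - 7663*sqrt(32803)/1049144600) = 13511701133755/2165392488616 - 7663*sqrt(32803)/1049144600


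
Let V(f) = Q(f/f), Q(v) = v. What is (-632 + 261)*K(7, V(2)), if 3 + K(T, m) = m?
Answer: 742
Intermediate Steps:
V(f) = 1 (V(f) = f/f = 1)
K(T, m) = -3 + m
(-632 + 261)*K(7, V(2)) = (-632 + 261)*(-3 + 1) = -371*(-2) = 742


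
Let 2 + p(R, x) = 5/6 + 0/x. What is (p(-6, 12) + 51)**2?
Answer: 89401/36 ≈ 2483.4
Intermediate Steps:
p(R, x) = -7/6 (p(R, x) = -2 + (5/6 + 0/x) = -2 + (5*(1/6) + 0) = -2 + (5/6 + 0) = -2 + 5/6 = -7/6)
(p(-6, 12) + 51)**2 = (-7/6 + 51)**2 = (299/6)**2 = 89401/36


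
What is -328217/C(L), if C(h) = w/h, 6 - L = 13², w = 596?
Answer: 53499371/596 ≈ 89764.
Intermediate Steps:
L = -163 (L = 6 - 1*13² = 6 - 1*169 = 6 - 169 = -163)
C(h) = 596/h
-328217/C(L) = -328217/(596/(-163)) = -328217/(596*(-1/163)) = -328217/(-596/163) = -328217*(-163/596) = 53499371/596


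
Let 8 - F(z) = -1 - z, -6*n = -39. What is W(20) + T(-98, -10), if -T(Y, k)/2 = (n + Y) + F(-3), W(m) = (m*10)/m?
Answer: 181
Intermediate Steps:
n = 13/2 (n = -⅙*(-39) = 13/2 ≈ 6.5000)
W(m) = 10 (W(m) = (10*m)/m = 10)
F(z) = 9 + z (F(z) = 8 - (-1 - z) = 8 + (1 + z) = 9 + z)
T(Y, k) = -25 - 2*Y (T(Y, k) = -2*((13/2 + Y) + (9 - 3)) = -2*((13/2 + Y) + 6) = -2*(25/2 + Y) = -25 - 2*Y)
W(20) + T(-98, -10) = 10 + (-25 - 2*(-98)) = 10 + (-25 + 196) = 10 + 171 = 181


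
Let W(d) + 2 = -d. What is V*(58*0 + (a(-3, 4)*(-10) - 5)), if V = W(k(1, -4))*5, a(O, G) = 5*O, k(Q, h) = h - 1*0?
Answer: 1450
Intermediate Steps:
k(Q, h) = h (k(Q, h) = h + 0 = h)
W(d) = -2 - d
V = 10 (V = (-2 - 1*(-4))*5 = (-2 + 4)*5 = 2*5 = 10)
V*(58*0 + (a(-3, 4)*(-10) - 5)) = 10*(58*0 + ((5*(-3))*(-10) - 5)) = 10*(0 + (-15*(-10) - 5)) = 10*(0 + (150 - 5)) = 10*(0 + 145) = 10*145 = 1450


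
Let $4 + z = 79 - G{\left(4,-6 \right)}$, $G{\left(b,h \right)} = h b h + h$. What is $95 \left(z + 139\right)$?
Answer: $7220$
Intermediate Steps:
$G{\left(b,h \right)} = h + b h^{2}$ ($G{\left(b,h \right)} = b h h + h = b h^{2} + h = h + b h^{2}$)
$z = -63$ ($z = -4 + \left(79 - - 6 \left(1 + 4 \left(-6\right)\right)\right) = -4 + \left(79 - - 6 \left(1 - 24\right)\right) = -4 + \left(79 - \left(-6\right) \left(-23\right)\right) = -4 + \left(79 - 138\right) = -4 - 59 = -63$)
$95 \left(z + 139\right) = 95 \left(-63 + 139\right) = 95 \cdot 76 = 7220$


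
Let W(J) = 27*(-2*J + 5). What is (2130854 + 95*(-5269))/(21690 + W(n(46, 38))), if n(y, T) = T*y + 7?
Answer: -543433/24315 ≈ -22.350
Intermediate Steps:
n(y, T) = 7 + T*y
W(J) = 135 - 54*J (W(J) = 27*(5 - 2*J) = 135 - 54*J)
(2130854 + 95*(-5269))/(21690 + W(n(46, 38))) = (2130854 + 95*(-5269))/(21690 + (135 - 54*(7 + 38*46))) = (2130854 - 500555)/(21690 + (135 - 54*(7 + 1748))) = 1630299/(21690 + (135 - 54*1755)) = 1630299/(21690 + (135 - 94770)) = 1630299/(21690 - 94635) = 1630299/(-72945) = 1630299*(-1/72945) = -543433/24315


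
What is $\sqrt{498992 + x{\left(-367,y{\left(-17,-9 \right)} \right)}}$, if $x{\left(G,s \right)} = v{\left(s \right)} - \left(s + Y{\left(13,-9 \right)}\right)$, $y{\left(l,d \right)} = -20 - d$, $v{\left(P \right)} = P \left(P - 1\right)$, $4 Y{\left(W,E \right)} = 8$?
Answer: $\sqrt{499133} \approx 706.49$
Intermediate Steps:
$Y{\left(W,E \right)} = 2$ ($Y{\left(W,E \right)} = \frac{1}{4} \cdot 8 = 2$)
$v{\left(P \right)} = P \left(-1 + P\right)$
$x{\left(G,s \right)} = -2 - s + s \left(-1 + s\right)$ ($x{\left(G,s \right)} = s \left(-1 + s\right) - \left(s + 2\right) = s \left(-1 + s\right) - \left(2 + s\right) = -2 - s + s \left(-1 + s\right)$)
$\sqrt{498992 + x{\left(-367,y{\left(-17,-9 \right)} \right)}} = \sqrt{498992 - \left(-18 + 9 - \left(-20 - -9\right) \left(-1 - 11\right)\right)} = \sqrt{498992 - \left(-9 - \left(-20 + 9\right) \left(-1 + \left(-20 + 9\right)\right)\right)} = \sqrt{498992 - \left(-9 + 11 \left(-1 - 11\right)\right)} = \sqrt{498992 - -141} = \sqrt{498992 + \left(-2 + 11 + 132\right)} = \sqrt{498992 + 141} = \sqrt{499133}$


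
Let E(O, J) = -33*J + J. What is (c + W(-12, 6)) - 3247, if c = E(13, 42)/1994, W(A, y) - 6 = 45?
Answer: -3187084/997 ≈ -3196.7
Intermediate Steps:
W(A, y) = 51 (W(A, y) = 6 + 45 = 51)
E(O, J) = -32*J
c = -672/997 (c = -32*42/1994 = -1344*1/1994 = -672/997 ≈ -0.67402)
(c + W(-12, 6)) - 3247 = (-672/997 + 51) - 3247 = 50175/997 - 3247 = -3187084/997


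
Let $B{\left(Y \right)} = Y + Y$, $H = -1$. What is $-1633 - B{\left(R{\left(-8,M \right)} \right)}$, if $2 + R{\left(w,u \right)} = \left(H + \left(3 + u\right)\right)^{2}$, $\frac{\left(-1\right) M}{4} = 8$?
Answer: $-3429$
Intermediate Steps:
$M = -32$ ($M = \left(-4\right) 8 = -32$)
$R{\left(w,u \right)} = -2 + \left(2 + u\right)^{2}$ ($R{\left(w,u \right)} = -2 + \left(-1 + \left(3 + u\right)\right)^{2} = -2 + \left(2 + u\right)^{2}$)
$B{\left(Y \right)} = 2 Y$
$-1633 - B{\left(R{\left(-8,M \right)} \right)} = -1633 - 2 \left(-2 + \left(2 - 32\right)^{2}\right) = -1633 - 2 \left(-2 + \left(-30\right)^{2}\right) = -1633 - 2 \left(-2 + 900\right) = -1633 - 2 \cdot 898 = -1633 - 1796 = -3429$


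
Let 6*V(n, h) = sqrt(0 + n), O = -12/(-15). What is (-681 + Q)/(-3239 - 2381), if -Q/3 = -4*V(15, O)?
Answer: 681/5620 - sqrt(15)/2810 ≈ 0.11980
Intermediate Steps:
O = 4/5 (O = -12*(-1/15) = 4/5 ≈ 0.80000)
V(n, h) = sqrt(n)/6 (V(n, h) = sqrt(0 + n)/6 = sqrt(n)/6)
Q = 2*sqrt(15) (Q = -(-12)*sqrt(15)/6 = -(-2)*sqrt(15) = 2*sqrt(15) ≈ 7.7460)
(-681 + Q)/(-3239 - 2381) = (-681 + 2*sqrt(15))/(-3239 - 2381) = (-681 + 2*sqrt(15))/(-5620) = (-681 + 2*sqrt(15))*(-1/5620) = 681/5620 - sqrt(15)/2810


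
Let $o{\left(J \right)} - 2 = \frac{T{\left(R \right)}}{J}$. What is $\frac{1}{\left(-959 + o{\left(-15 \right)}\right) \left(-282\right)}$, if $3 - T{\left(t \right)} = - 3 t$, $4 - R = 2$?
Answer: $\frac{5}{1350216} \approx 3.7031 \cdot 10^{-6}$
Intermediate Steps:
$R = 2$ ($R = 4 - 2 = 2$)
$T{\left(t \right)} = 3 + 3 t$ ($T{\left(t \right)} = 3 - - 3 t = 3 + 3 t$)
$o{\left(J \right)} = 2 + \frac{9}{J}$ ($o{\left(J \right)} = 2 + \frac{3 + 3 \cdot 2}{J} = 2 + \frac{3 + 6}{J} = 2 + \frac{9}{J}$)
$\frac{1}{\left(-959 + o{\left(-15 \right)}\right) \left(-282\right)} = \frac{1}{\left(-959 + \left(2 + \frac{9}{-15}\right)\right) \left(-282\right)} = \frac{1}{-959 + \left(2 + 9 \left(- \frac{1}{15}\right)\right)} \left(- \frac{1}{282}\right) = \frac{1}{-959 + \left(2 - \frac{3}{5}\right)} \left(- \frac{1}{282}\right) = \frac{1}{-959 + \frac{7}{5}} \left(- \frac{1}{282}\right) = \frac{1}{- \frac{4788}{5}} \left(- \frac{1}{282}\right) = \left(- \frac{5}{4788}\right) \left(- \frac{1}{282}\right) = \frac{5}{1350216}$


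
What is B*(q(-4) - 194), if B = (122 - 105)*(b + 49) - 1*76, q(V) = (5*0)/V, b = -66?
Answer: 70810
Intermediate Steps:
q(V) = 0 (q(V) = 0/V = 0)
B = -365 (B = (122 - 105)*(-66 + 49) - 1*76 = 17*(-17) - 76 = -289 - 76 = -365)
B*(q(-4) - 194) = -365*(0 - 194) = -365*(-194) = 70810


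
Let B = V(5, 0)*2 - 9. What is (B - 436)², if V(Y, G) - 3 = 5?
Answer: 184041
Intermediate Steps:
V(Y, G) = 8 (V(Y, G) = 3 + 5 = 8)
B = 7 (B = 8*2 - 9 = 16 - 9 = 7)
(B - 436)² = (7 - 436)² = (-429)² = 184041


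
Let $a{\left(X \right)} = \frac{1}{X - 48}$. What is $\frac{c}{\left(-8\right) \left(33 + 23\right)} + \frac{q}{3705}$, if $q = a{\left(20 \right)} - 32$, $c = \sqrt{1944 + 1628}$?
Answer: $- \frac{23}{2660} - \frac{\sqrt{893}}{224} \approx -0.14205$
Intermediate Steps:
$c = 2 \sqrt{893}$ ($c = \sqrt{3572} = 2 \sqrt{893} \approx 59.766$)
$a{\left(X \right)} = \frac{1}{-48 + X}$
$q = - \frac{897}{28}$ ($q = \frac{1}{-48 + 20} - 32 = \frac{1}{-28} - 32 = - \frac{1}{28} - 32 = - \frac{897}{28} \approx -32.036$)
$\frac{c}{\left(-8\right) \left(33 + 23\right)} + \frac{q}{3705} = \frac{2 \sqrt{893}}{\left(-8\right) \left(33 + 23\right)} - \frac{897}{28 \cdot 3705} = \frac{2 \sqrt{893}}{\left(-8\right) 56} - \frac{23}{2660} = \frac{2 \sqrt{893}}{-448} - \frac{23}{2660} = 2 \sqrt{893} \left(- \frac{1}{448}\right) - \frac{23}{2660} = - \frac{\sqrt{893}}{224} - \frac{23}{2660} = - \frac{23}{2660} - \frac{\sqrt{893}}{224}$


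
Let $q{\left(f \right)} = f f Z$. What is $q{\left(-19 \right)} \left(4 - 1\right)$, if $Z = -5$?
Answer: $-5415$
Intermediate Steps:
$q{\left(f \right)} = - 5 f^{2}$ ($q{\left(f \right)} = f f \left(-5\right) = f^{2} \left(-5\right) = - 5 f^{2}$)
$q{\left(-19 \right)} \left(4 - 1\right) = - 5 \left(-19\right)^{2} \left(4 - 1\right) = \left(-5\right) 361 \cdot 3 = \left(-1805\right) 3 = -5415$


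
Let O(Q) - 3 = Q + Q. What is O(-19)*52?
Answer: -1820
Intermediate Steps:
O(Q) = 3 + 2*Q (O(Q) = 3 + (Q + Q) = 3 + 2*Q)
O(-19)*52 = (3 + 2*(-19))*52 = (3 - 38)*52 = -35*52 = -1820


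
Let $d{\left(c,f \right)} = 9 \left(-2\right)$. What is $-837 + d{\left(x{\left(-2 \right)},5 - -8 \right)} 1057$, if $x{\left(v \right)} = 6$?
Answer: $-19863$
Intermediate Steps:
$d{\left(c,f \right)} = -18$
$-837 + d{\left(x{\left(-2 \right)},5 - -8 \right)} 1057 = -837 - 19026 = -19863$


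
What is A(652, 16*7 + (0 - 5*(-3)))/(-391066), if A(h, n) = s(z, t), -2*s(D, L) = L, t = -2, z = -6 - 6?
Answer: -1/391066 ≈ -2.5571e-6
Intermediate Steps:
z = -12
s(D, L) = -L/2
A(h, n) = 1 (A(h, n) = -1/2*(-2) = 1)
A(652, 16*7 + (0 - 5*(-3)))/(-391066) = 1/(-391066) = 1*(-1/391066) = -1/391066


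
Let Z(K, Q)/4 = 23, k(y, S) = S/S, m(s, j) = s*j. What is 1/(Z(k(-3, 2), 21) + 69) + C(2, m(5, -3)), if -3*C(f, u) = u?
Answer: 806/161 ≈ 5.0062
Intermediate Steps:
m(s, j) = j*s
C(f, u) = -u/3
k(y, S) = 1
Z(K, Q) = 92 (Z(K, Q) = 4*23 = 92)
1/(Z(k(-3, 2), 21) + 69) + C(2, m(5, -3)) = 1/(92 + 69) - (-1)*5 = 1/161 - ⅓*(-15) = 1/161 + 5 = 806/161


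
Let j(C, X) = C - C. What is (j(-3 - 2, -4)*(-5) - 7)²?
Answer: 49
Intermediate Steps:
j(C, X) = 0
(j(-3 - 2, -4)*(-5) - 7)² = (0*(-5) - 7)² = (0 - 7)² = (-7)² = 49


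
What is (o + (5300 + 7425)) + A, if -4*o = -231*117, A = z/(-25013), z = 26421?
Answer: 1949082367/100052 ≈ 19481.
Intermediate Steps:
A = -26421/25013 (A = 26421/(-25013) = 26421*(-1/25013) = -26421/25013 ≈ -1.0563)
o = 27027/4 (o = -(-231)*117/4 = -¼*(-27027) = 27027/4 ≈ 6756.8)
(o + (5300 + 7425)) + A = (27027/4 + (5300 + 7425)) - 26421/25013 = (27027/4 + 12725) - 26421/25013 = 77927/4 - 26421/25013 = 1949082367/100052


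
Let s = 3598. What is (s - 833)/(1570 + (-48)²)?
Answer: 2765/3874 ≈ 0.71373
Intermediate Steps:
(s - 833)/(1570 + (-48)²) = (3598 - 833)/(1570 + (-48)²) = 2765/(1570 + 2304) = 2765/3874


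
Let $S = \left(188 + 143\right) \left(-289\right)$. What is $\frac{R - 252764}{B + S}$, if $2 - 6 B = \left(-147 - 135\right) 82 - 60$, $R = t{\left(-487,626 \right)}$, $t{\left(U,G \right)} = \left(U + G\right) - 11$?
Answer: $\frac{189477}{68846} \approx 2.7522$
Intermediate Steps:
$t{\left(U,G \right)} = -11 + G + U$ ($t{\left(U,G \right)} = \left(G + U\right) - 11 = -11 + G + U$)
$R = 128$ ($R = -11 + 626 - 487 = 128$)
$B = \frac{11593}{3}$ ($B = \frac{1}{3} - \frac{\left(-147 - 135\right) 82 - 60}{6} = \frac{1}{3} - \frac{\left(-282\right) 82 - 60}{6} = \frac{1}{3} - \frac{-23124 - 60}{6} = \frac{1}{3} - -3864 = \frac{1}{3} + 3864 = \frac{11593}{3} \approx 3864.3$)
$S = -95659$ ($S = 331 \left(-289\right) = -95659$)
$\frac{R - 252764}{B + S} = \frac{128 - 252764}{\frac{11593}{3} - 95659} = - \frac{252636}{- \frac{275384}{3}} = \left(-252636\right) \left(- \frac{3}{275384}\right) = \frac{189477}{68846}$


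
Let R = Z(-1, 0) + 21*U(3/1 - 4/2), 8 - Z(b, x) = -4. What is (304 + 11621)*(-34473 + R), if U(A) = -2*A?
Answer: -411448275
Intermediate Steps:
Z(b, x) = 12 (Z(b, x) = 8 - 1*(-4) = 8 + 4 = 12)
R = -30 (R = 12 + 21*(-2*(3/1 - 4/2)) = 12 + 21*(-2*(3*1 - 4*½)) = 12 + 21*(-2*(3 - 2)) = 12 + 21*(-2*1) = 12 + 21*(-2) = 12 - 42 = -30)
(304 + 11621)*(-34473 + R) = (304 + 11621)*(-34473 - 30) = 11925*(-34503) = -411448275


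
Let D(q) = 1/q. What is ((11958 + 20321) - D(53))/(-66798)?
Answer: -285131/590049 ≈ -0.48323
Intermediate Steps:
((11958 + 20321) - D(53))/(-66798) = ((11958 + 20321) - 1/53)/(-66798) = (32279 - 1*1/53)*(-1/66798) = (32279 - 1/53)*(-1/66798) = (1710786/53)*(-1/66798) = -285131/590049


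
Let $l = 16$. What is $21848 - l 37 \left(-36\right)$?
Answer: $43160$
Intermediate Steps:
$21848 - l 37 \left(-36\right) = 21848 - 16 \cdot 37 \left(-36\right) = 21848 - 592 \left(-36\right) = 21848 - -21312 = 21848 + 21312 = 43160$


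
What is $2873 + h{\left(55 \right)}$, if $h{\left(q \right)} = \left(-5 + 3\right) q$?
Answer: $2763$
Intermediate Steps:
$h{\left(q \right)} = - 2 q$
$2873 + h{\left(55 \right)} = 2873 - 110 = 2763$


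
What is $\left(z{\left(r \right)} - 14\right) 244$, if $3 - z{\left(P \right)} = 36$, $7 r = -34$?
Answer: $-11468$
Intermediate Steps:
$r = - \frac{34}{7}$ ($r = \frac{1}{7} \left(-34\right) = - \frac{34}{7} \approx -4.8571$)
$z{\left(P \right)} = -33$ ($z{\left(P \right)} = 3 - 36 = -33$)
$\left(z{\left(r \right)} - 14\right) 244 = \left(-33 - 14\right) 244 = \left(-47\right) 244 = -11468$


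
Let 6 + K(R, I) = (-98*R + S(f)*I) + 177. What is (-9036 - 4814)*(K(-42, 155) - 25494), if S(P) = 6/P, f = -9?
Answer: 885444350/3 ≈ 2.9515e+8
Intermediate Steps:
K(R, I) = 171 - 98*R - 2*I/3 (K(R, I) = -6 + ((-98*R + (6/(-9))*I) + 177) = -6 + ((-98*R + (6*(-1/9))*I) + 177) = -6 + ((-98*R - 2*I/3) + 177) = -6 + (177 - 98*R - 2*I/3) = 171 - 98*R - 2*I/3)
(-9036 - 4814)*(K(-42, 155) - 25494) = (-9036 - 4814)*((171 - 98*(-42) - 2/3*155) - 25494) = -13850*((171 + 4116 - 310/3) - 25494) = -13850*(12551/3 - 25494) = -13850*(-63931/3) = 885444350/3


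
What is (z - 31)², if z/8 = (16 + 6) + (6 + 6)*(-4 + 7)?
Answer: 187489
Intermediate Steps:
z = 464 (z = 8*((16 + 6) + (6 + 6)*(-4 + 7)) = 8*(22 + 12*3) = 8*(22 + 36) = 8*58 = 464)
(z - 31)² = (464 - 31)² = 433² = 187489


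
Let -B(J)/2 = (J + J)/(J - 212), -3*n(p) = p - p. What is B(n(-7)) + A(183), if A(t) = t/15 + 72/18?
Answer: 81/5 ≈ 16.200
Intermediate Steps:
A(t) = 4 + t/15 (A(t) = t*(1/15) + 72*(1/18) = t/15 + 4 = 4 + t/15)
n(p) = 0 (n(p) = -(p - p)/3 = -1/3*0 = 0)
B(J) = -4*J/(-212 + J) (B(J) = -2*(J + J)/(J - 212) = -2*2*J/(-212 + J) = -4*J/(-212 + J))
B(n(-7)) + A(183) = -4*0/(-212 + 0) + (4 + (1/15)*183) = -4*0/(-212) + (4 + 61/5) = -4*0*(-1/212) + 81/5 = 0 + 81/5 = 81/5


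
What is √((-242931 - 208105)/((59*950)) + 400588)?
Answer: √12584629817022/5605 ≈ 632.91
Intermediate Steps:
√((-242931 - 208105)/((59*950)) + 400588) = √(-451036/56050 + 400588) = √(-451036*1/56050 + 400588) = √(-225518/28025 + 400588) = √(11226253182/28025) = √12584629817022/5605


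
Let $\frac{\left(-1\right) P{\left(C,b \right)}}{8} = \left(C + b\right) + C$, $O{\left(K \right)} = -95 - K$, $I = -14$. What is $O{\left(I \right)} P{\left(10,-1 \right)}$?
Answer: $12312$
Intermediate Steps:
$P{\left(C,b \right)} = - 16 C - 8 b$ ($P{\left(C,b \right)} = - 8 \left(\left(C + b\right) + C\right) = - 8 \left(b + 2 C\right) = - 16 C - 8 b$)
$O{\left(I \right)} P{\left(10,-1 \right)} = \left(-95 - -14\right) \left(\left(-16\right) 10 - -8\right) = \left(-95 + 14\right) \left(-160 + 8\right) = \left(-81\right) \left(-152\right) = 12312$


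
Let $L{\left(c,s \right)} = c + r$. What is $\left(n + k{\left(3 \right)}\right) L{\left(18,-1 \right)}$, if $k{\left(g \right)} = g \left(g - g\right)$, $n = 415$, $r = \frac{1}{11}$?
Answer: $\frac{82585}{11} \approx 7507.7$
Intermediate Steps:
$r = \frac{1}{11} \approx 0.090909$
$L{\left(c,s \right)} = \frac{1}{11} + c$ ($L{\left(c,s \right)} = c + \frac{1}{11} = \frac{1}{11} + c$)
$k{\left(g \right)} = 0$ ($k{\left(g \right)} = g 0 = 0$)
$\left(n + k{\left(3 \right)}\right) L{\left(18,-1 \right)} = \left(415 + 0\right) \left(\frac{1}{11} + 18\right) = 415 \cdot \frac{199}{11} = \frac{82585}{11}$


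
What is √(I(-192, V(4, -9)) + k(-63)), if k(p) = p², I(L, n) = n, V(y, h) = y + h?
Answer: 2*√991 ≈ 62.960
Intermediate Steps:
V(y, h) = h + y
√(I(-192, V(4, -9)) + k(-63)) = √((-9 + 4) + (-63)²) = √(-5 + 3969) = √3964 = 2*√991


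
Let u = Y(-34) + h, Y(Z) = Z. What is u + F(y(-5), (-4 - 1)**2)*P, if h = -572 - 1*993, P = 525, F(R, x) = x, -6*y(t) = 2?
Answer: 11526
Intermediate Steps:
y(t) = -1/3 (y(t) = -1/6*2 = -1/3)
h = -1565 (h = -572 - 993 = -1565)
u = -1599 (u = -34 - 1565 = -1599)
u + F(y(-5), (-4 - 1)**2)*P = -1599 + (-4 - 1)**2*525 = -1599 + (-5)**2*525 = -1599 + 25*525 = -1599 + 13125 = 11526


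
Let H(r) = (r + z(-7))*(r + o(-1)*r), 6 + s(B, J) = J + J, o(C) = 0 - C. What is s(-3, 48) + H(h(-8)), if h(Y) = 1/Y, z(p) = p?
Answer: 2937/32 ≈ 91.781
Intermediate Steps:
o(C) = -C
s(B, J) = -6 + 2*J (s(B, J) = -6 + (J + J) = -6 + 2*J)
H(r) = 2*r*(-7 + r) (H(r) = (r - 7)*(r + (-1*(-1))*r) = (-7 + r)*(r + 1*r) = (-7 + r)*(r + r) = (-7 + r)*(2*r) = 2*r*(-7 + r))
s(-3, 48) + H(h(-8)) = (-6 + 2*48) + 2*(-7 + 1/(-8))/(-8) = (-6 + 96) + 2*(-⅛)*(-7 - ⅛) = 90 + 2*(-⅛)*(-57/8) = 90 + 57/32 = 2937/32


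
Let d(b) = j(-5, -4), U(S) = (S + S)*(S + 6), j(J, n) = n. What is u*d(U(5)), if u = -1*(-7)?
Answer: -28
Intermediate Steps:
u = 7
U(S) = 2*S*(6 + S) (U(S) = (2*S)*(6 + S) = 2*S*(6 + S))
d(b) = -4
u*d(U(5)) = 7*(-4) = -28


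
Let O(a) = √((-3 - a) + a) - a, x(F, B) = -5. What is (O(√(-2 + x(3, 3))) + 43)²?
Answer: (43 + I*√3 - I*√7)² ≈ 1848.2 - 78.578*I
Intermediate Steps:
O(a) = -a + I*√3 (O(a) = √(-3) - a = I*√3 - a = -a + I*√3)
(O(√(-2 + x(3, 3))) + 43)² = ((-√(-2 - 5) + I*√3) + 43)² = ((-√(-7) + I*√3) + 43)² = ((-I*√7 + I*√3) + 43)² = ((I*√3 - I*√7) + 43)² = (43 + I*√3 - I*√7)²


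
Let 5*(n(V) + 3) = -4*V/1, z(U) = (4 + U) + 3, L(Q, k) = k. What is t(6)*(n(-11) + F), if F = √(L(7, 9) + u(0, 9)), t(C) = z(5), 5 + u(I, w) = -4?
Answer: 348/5 ≈ 69.600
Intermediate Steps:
u(I, w) = -9 (u(I, w) = -5 - 4 = -9)
z(U) = 7 + U
t(C) = 12 (t(C) = 7 + 5 = 12)
n(V) = -3 - 4*V/5 (n(V) = -3 + (-4*V/1)/5 = -3 + (-4*V)/5 = -3 - 4*V/5)
F = 0 (F = √(9 - 9) = √0 = 0)
t(6)*(n(-11) + F) = 12*((-3 - ⅘*(-11)) + 0) = 12*((-3 + 44/5) + 0) = 12*(29/5 + 0) = 12*(29/5) = 348/5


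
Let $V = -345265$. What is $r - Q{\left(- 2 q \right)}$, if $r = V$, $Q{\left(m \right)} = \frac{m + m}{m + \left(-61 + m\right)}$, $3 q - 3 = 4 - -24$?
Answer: $- \frac{105996479}{307} \approx -3.4527 \cdot 10^{5}$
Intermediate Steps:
$q = \frac{31}{3}$ ($q = 1 + \frac{4 - -24}{3} = 1 + \frac{4 + 24}{3} = 1 + \frac{1}{3} \cdot 28 = 1 + \frac{28}{3} = \frac{31}{3} \approx 10.333$)
$Q{\left(m \right)} = \frac{2 m}{-61 + 2 m}$
$r = -345265$
$r - Q{\left(- 2 q \right)} = -345265 - \frac{2 \left(\left(-2\right) \frac{31}{3}\right)}{-61 + 2 \left(\left(-2\right) \frac{31}{3}\right)} = -345265 - 2 \left(- \frac{62}{3}\right) \frac{1}{-61 + 2 \left(- \frac{62}{3}\right)} = -345265 - 2 \left(- \frac{62}{3}\right) \frac{1}{-61 - \frac{124}{3}} = -345265 - 2 \left(- \frac{62}{3}\right) \frac{1}{- \frac{307}{3}} = -345265 - 2 \left(- \frac{62}{3}\right) \left(- \frac{3}{307}\right) = -345265 - \frac{124}{307} = - \frac{105996479}{307}$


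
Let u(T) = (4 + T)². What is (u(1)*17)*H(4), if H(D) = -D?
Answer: -1700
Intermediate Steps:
(u(1)*17)*H(4) = ((4 + 1)²*17)*(-1*4) = (5²*17)*(-4) = (25*17)*(-4) = 425*(-4) = -1700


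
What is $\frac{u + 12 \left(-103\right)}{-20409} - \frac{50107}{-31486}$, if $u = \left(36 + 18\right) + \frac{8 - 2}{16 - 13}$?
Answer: $\frac{1059787243}{642597774} \approx 1.6492$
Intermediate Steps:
$u = 56$ ($u = 54 + \frac{6}{3} = 54 + 6 \cdot \frac{1}{3} = 54 + 2 = 56$)
$\frac{u + 12 \left(-103\right)}{-20409} - \frac{50107}{-31486} = \frac{56 + 12 \left(-103\right)}{-20409} - \frac{50107}{-31486} = \left(56 - 1236\right) \left(- \frac{1}{20409}\right) - - \frac{50107}{31486} = \left(-1180\right) \left(- \frac{1}{20409}\right) + \frac{50107}{31486} = \frac{1180}{20409} + \frac{50107}{31486} = \frac{1059787243}{642597774}$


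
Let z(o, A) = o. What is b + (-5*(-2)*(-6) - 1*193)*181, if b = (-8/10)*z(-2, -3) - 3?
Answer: -228972/5 ≈ -45794.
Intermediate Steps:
b = -7/5 (b = -8/10*(-2) - 3 = -8*⅒*(-2) - 3 = -⅘*(-2) - 3 = 8/5 - 3 = -7/5 ≈ -1.4000)
b + (-5*(-2)*(-6) - 1*193)*181 = -7/5 + (-5*(-2)*(-6) - 1*193)*181 = -7/5 + (10*(-6) - 193)*181 = -7/5 + (-60 - 193)*181 = -7/5 - 253*181 = -7/5 - 45793 = -228972/5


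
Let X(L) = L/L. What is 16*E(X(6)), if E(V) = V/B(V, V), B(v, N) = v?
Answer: 16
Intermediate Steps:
X(L) = 1
E(V) = 1 (E(V) = V/V = 1)
16*E(X(6)) = 16*1 = 16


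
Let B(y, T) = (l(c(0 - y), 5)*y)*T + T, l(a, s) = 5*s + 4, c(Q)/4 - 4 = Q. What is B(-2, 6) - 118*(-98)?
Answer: 11222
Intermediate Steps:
c(Q) = 16 + 4*Q
l(a, s) = 4 + 5*s
B(y, T) = T + 29*T*y (B(y, T) = ((4 + 5*5)*y)*T + T = ((4 + 25)*y)*T + T = (29*y)*T + T = 29*T*y + T = T + 29*T*y)
B(-2, 6) - 118*(-98) = 6*(1 + 29*(-2)) - 118*(-98) = 6*(1 - 58) + 11564 = 6*(-57) + 11564 = -342 + 11564 = 11222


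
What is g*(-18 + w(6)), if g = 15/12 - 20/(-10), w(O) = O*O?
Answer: 117/2 ≈ 58.500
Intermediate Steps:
w(O) = O²
g = 13/4 (g = 15*(1/12) - 20*(-⅒) = 5/4 + 2 = 13/4 ≈ 3.2500)
g*(-18 + w(6)) = 13*(-18 + 6²)/4 = 13*(-18 + 36)/4 = (13/4)*18 = 117/2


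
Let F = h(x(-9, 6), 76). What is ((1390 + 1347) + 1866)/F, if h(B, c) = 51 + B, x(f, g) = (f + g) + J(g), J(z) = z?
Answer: 4603/54 ≈ 85.241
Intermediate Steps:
x(f, g) = f + 2*g (x(f, g) = (f + g) + g = f + 2*g)
F = 54 (F = 51 + (-9 + 2*6) = 51 + (-9 + 12) = 51 + 3 = 54)
((1390 + 1347) + 1866)/F = ((1390 + 1347) + 1866)/54 = (2737 + 1866)*(1/54) = 4603*(1/54) = 4603/54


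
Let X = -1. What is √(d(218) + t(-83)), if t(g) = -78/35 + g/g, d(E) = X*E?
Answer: I*√268555/35 ≈ 14.806*I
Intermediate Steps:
d(E) = -E
t(g) = -43/35 (t(g) = -78*1/35 + 1 = -78/35 + 1 = -43/35)
√(d(218) + t(-83)) = √(-1*218 - 43/35) = √(-218 - 43/35) = √(-7673/35) = I*√268555/35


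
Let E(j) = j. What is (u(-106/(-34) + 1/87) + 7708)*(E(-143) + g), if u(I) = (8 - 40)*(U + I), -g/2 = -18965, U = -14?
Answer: 15524760284/51 ≈ 3.0441e+8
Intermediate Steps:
g = 37930 (g = -2*(-18965) = 37930)
u(I) = 448 - 32*I (u(I) = (8 - 40)*(-14 + I) = -32*(-14 + I) = 448 - 32*I)
(u(-106/(-34) + 1/87) + 7708)*(E(-143) + g) = ((448 - 32*(-106/(-34) + 1/87)) + 7708)*(-143 + 37930) = ((448 - 32*(-106*(-1/34) + 1*(1/87))) + 7708)*37787 = ((448 - 32*(53/17 + 1/87)) + 7708)*37787 = ((448 - 32*4628/1479) + 7708)*37787 = ((448 - 148096/1479) + 7708)*37787 = (514496/1479 + 7708)*37787 = (11914628/1479)*37787 = 15524760284/51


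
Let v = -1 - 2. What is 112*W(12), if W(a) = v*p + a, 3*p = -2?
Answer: 1568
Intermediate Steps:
p = -⅔ (p = (⅓)*(-2) = -⅔ ≈ -0.66667)
v = -3
W(a) = 2 + a (W(a) = -3*(-⅔) + a = 2 + a)
112*W(12) = 112*(2 + 12) = 112*14 = 1568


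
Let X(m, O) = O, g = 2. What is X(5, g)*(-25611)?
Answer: -51222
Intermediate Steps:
X(5, g)*(-25611) = 2*(-25611) = -51222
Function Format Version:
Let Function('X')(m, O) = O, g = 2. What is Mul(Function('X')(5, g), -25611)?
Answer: -51222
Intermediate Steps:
Mul(Function('X')(5, g), -25611) = Mul(2, -25611) = -51222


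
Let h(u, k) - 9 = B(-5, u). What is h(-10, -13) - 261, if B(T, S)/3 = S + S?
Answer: -312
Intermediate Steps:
B(T, S) = 6*S (B(T, S) = 3*(S + S) = 3*(2*S) = 6*S)
h(u, k) = 9 + 6*u
h(-10, -13) - 261 = (9 + 6*(-10)) - 261 = (9 - 60) - 261 = -51 - 261 = -312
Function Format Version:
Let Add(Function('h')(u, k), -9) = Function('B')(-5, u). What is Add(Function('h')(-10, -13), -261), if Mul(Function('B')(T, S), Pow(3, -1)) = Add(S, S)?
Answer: -312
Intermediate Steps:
Function('B')(T, S) = Mul(6, S) (Function('B')(T, S) = Mul(3, Add(S, S)) = Mul(3, Mul(2, S)) = Mul(6, S))
Function('h')(u, k) = Add(9, Mul(6, u))
Add(Function('h')(-10, -13), -261) = Add(Add(9, Mul(6, -10)), -261) = Add(Add(9, -60), -261) = Add(-51, -261) = -312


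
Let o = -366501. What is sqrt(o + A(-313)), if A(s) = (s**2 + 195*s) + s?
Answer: 2*I*sqrt(82470) ≈ 574.35*I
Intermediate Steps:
A(s) = s**2 + 196*s
sqrt(o + A(-313)) = sqrt(-366501 - 313*(196 - 313)) = sqrt(-366501 - 313*(-117)) = sqrt(-366501 + 36621) = sqrt(-329880) = 2*I*sqrt(82470)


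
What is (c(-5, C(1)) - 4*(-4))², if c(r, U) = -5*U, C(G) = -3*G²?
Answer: 961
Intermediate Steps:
(c(-5, C(1)) - 4*(-4))² = (-(-15)*1² - 4*(-4))² = (-(-15) + 16)² = (-5*(-3) + 16)² = (15 + 16)² = 31² = 961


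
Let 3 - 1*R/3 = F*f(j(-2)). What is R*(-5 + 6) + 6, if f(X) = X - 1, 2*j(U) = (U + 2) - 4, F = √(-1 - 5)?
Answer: 15 + 9*I*√6 ≈ 15.0 + 22.045*I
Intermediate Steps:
F = I*√6 (F = √(-6) = I*√6 ≈ 2.4495*I)
j(U) = -1 + U/2 (j(U) = ((U + 2) - 4)/2 = ((2 + U) - 4)/2 = (-2 + U)/2 = -1 + U/2)
f(X) = -1 + X
R = 9 + 9*I*√6 (R = 9 - 3*I*√6*(-1 + (-1 + (½)*(-2))) = 9 - 3*I*√6*(-1 + (-1 - 1)) = 9 - 3*I*√6*(-1 - 2) = 9 - 3*I*√6*(-3) = 9 - (-9)*I*√6 = 9 + 9*I*√6 ≈ 9.0 + 22.045*I)
R*(-5 + 6) + 6 = (9 + 9*I*√6)*(-5 + 6) + 6 = (9 + 9*I*√6)*1 + 6 = (9 + 9*I*√6) + 6 = 15 + 9*I*√6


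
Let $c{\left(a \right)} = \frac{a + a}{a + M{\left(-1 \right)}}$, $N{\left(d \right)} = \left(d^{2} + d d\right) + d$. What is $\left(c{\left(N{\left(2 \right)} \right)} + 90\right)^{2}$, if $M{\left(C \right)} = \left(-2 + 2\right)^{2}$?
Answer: $8464$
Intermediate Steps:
$M{\left(C \right)} = 0$ ($M{\left(C \right)} = 0^{2} = 0$)
$N{\left(d \right)} = d + 2 d^{2}$ ($N{\left(d \right)} = \left(d^{2} + d^{2}\right) + d = 2 d^{2} + d = d + 2 d^{2}$)
$c{\left(a \right)} = 2$ ($c{\left(a \right)} = \frac{a + a}{a + 0} = \frac{2 a}{a} = 2$)
$\left(c{\left(N{\left(2 \right)} \right)} + 90\right)^{2} = \left(2 + 90\right)^{2} = 92^{2} = 8464$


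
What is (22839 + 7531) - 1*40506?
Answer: -10136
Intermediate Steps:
(22839 + 7531) - 1*40506 = 30370 - 40506 = -10136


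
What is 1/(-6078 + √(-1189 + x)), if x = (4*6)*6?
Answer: -6078/36943129 - I*√1045/36943129 ≈ -0.00016452 - 8.7503e-7*I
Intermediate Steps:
x = 144 (x = 24*6 = 144)
1/(-6078 + √(-1189 + x)) = 1/(-6078 + √(-1189 + 144)) = 1/(-6078 + √(-1045)) = 1/(-6078 + I*√1045)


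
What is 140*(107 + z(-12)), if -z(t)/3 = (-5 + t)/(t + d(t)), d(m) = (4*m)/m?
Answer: 28175/2 ≈ 14088.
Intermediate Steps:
d(m) = 4
z(t) = -3*(-5 + t)/(4 + t) (z(t) = -3*(-5 + t)/(t + 4) = -3*(-5 + t)/(4 + t))
140*(107 + z(-12)) = 140*(107 + 3*(5 - 1*(-12))/(4 - 12)) = 140*(107 + 3*(5 + 12)/(-8)) = 140*(107 + 3*(-⅛)*17) = 140*(107 - 51/8) = 140*(805/8) = 28175/2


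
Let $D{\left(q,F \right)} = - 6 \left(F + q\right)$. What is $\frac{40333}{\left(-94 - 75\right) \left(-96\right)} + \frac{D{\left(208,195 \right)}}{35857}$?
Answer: $\frac{1406990749}{581743968} \approx 2.4186$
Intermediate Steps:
$D{\left(q,F \right)} = - 6 F - 6 q$
$\frac{40333}{\left(-94 - 75\right) \left(-96\right)} + \frac{D{\left(208,195 \right)}}{35857} = \frac{40333}{\left(-94 - 75\right) \left(-96\right)} + \frac{\left(-6\right) 195 - 1248}{35857} = \frac{40333}{\left(-169\right) \left(-96\right)} + \left(-1170 - 1248\right) \frac{1}{35857} = \frac{40333}{16224} - \frac{2418}{35857} = \frac{1406990749}{581743968}$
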